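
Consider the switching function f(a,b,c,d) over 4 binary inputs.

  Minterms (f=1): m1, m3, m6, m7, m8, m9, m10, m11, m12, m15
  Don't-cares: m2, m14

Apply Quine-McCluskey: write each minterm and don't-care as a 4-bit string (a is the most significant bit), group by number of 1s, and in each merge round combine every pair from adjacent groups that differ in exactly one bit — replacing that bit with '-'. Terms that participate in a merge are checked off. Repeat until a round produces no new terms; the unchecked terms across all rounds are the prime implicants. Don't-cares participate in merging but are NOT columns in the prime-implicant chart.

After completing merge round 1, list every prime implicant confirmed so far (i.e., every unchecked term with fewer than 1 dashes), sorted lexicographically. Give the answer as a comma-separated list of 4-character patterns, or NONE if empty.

NONE

[col 0] 0001*, 0010*, 0011*, 0110*, 0111*, 1000*, 1001*, 1010*, 1011*, 1100*, 1110*, 1111*
[col 1] -001*, -010*, -011*, -110*, -111*, 0-10*, 0-11*, 00-1*, 001-*, 011-*, 1-00*, 1-10*, 1-11*, 10-0*, 10-1*, 100-*, 101-*, 11-0*, 111-*
[col 2] --10*, --11*, -0-1, -01-*, -11-*, 0-1-*, 1--0, 1-1-*, 10--
[col 3] --1-
Prime implicants: --1-, -0-1, 1--0, 10--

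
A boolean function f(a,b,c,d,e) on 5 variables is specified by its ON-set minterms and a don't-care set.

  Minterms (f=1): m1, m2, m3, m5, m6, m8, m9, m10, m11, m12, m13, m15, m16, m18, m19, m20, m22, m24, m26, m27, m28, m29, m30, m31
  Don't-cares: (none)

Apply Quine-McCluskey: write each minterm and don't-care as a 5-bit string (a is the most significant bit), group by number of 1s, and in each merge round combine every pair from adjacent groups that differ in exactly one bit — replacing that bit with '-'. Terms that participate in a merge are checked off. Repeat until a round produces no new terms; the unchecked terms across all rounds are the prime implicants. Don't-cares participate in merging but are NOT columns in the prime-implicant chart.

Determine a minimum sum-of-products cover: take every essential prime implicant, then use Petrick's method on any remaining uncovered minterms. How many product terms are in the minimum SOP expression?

[col 0] 00001*, 00010*, 00011*, 00101*, 00110*, 01000*, 01001*, 01010*, 01011*, 01100*, 01101*, 01111*, 10000*, 10010*, 10011*, 10100*, 10110*, 11000*, 11010*, 11011*, 11100*, 11101*, 11110*, 11111*
[col 1] -0010*, -0011*, -0110*, -1000*, -1010*, -1011*, -1100*, -1101*, -1111*, 0-001*, 0-010*, 0-011*, 0-101*, 00-01*, 00-10*, 000-1*, 0001-*, 01-00*, 01-01*, 01-11*, 010-0*, 010-1*, 0100-*, 0101-*, 011-1*, 0110-*, 1-000*, 1-010*, 1-011*, 1-100*, 1-110*, 10-00*, 10-10*, 100-0*, 1001-*, 101-0*, 11-00*, 11-10*, 11-11*, 110-0*, 1101-*, 111-0*, 111-1*, 1110-*, 1111-*
[col 2] --010*, --011*, -0-10, -001-*, -1-00, -1-11, -10-0, -101-*, -11-1, -110-, 0--01, 0-0-1, 0-01-*, 01--1, 01-0-, 010--, 1--00*, 1--10*, 1-0-0*, 1-01-*, 1-1-0*, 10--0*, 11--0*, 11-1-, 111--
[col 3] --01-, 1---0
Prime implicants: --01-, -0-10, -1-00, -1-11, -10-0, -11-1, -110-, 0--01, 0-0-1, 01--1, 01-0-, 010--, 1---0, 11-1-, 111--
PI chart (minterm → PIs covering it):
  1 | 0--01,0-0-1
  2 | --01-,-0-10
  3 | --01-,0-0-1
  5 | 0--01  (sole → essential)
  6 | -0-10  (sole → essential)
  8 | -1-00,-10-0,01-0-,010--
  9 | 0--01,0-0-1,01--1,01-0-,010--
  10 | --01-,-10-0,010--
  11 | --01-,-1-11,0-0-1,01--1,010--
  12 | -1-00,-110-,01-0-
  13 | -11-1,-110-,0--01,01--1,01-0-
  15 | -1-11,-11-1,01--1
  16 | 1---0  (sole → essential)
  18 | --01-,-0-10,1---0
  19 | --01-  (sole → essential)
  20 | 1---0  (sole → essential)
  22 | -0-10,1---0
  24 | -1-00,-10-0,1---0
  26 | --01-,-10-0,1---0,11-1-
  27 | --01-,-1-11,11-1-
  28 | -1-00,-110-,1---0,111--
  29 | -11-1,-110-,111--
  30 | 1---0,11-1-,111--
  31 | -1-11,-11-1,11-1-,111--
Essential prime implicants: --01-, -0-10, 0--01, 1---0
Petrick residual → -1-00, -11-1
Minimum SOP uses 6 PIs: c'd + b'de' + bd'e' + bce + a'd'e + ae'

6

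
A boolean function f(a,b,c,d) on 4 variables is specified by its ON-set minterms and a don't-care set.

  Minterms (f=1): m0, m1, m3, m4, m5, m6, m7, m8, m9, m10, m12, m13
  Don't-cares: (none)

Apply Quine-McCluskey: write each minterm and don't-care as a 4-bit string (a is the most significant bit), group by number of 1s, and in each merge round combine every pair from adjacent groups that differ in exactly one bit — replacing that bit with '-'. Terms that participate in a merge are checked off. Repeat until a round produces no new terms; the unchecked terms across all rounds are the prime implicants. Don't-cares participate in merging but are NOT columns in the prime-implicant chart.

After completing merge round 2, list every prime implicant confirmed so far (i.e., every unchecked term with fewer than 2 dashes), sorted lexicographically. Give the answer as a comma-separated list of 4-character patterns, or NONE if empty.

10-0

Round 0: 0000✓ 0001✓ 0011✓ 0100✓ 0101✓ 0110✓ 0111✓ 1000✓ 1001✓ 1010✓ 1100✓ 1101✓
Round 1: -000✓ -001✓ -100✓ -101✓ 0-00✓ 0-01✓ 0-11✓ 00-1✓ 000-✓ 01-0✓ 01-1✓ 010-✓ 011-✓ 1-00✓ 1-01✓ 10-0 100-✓ 110-✓
Round 2: --00✓ --01✓ -00-✓ -10-✓ 0--1 0-0-✓ 01-- 1-0-✓
Round 3: --0-
PIs = {--0-, 0--1, 01--, 10-0}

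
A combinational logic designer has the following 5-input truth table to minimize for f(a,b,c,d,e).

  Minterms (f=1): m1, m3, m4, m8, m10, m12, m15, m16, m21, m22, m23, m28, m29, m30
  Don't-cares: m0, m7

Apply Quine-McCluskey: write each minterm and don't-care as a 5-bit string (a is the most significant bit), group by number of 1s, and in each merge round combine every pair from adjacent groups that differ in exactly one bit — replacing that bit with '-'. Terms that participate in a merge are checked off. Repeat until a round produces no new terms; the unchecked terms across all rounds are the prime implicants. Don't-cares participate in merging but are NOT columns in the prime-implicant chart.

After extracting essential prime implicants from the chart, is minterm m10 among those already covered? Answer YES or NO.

YES

[col 0] 00000*, 00001*, 00011*, 00100*, 00111*, 01000*, 01010*, 01100*, 01111*, 10000*, 10101*, 10110*, 10111*, 11100*, 11101*, 11110*
[col 1] -0000, -0111, -1100, 0-000*, 0-100*, 0-111, 00-00*, 00-11, 000-1, 0000-, 01-00*, 010-0, 1-101, 1-110, 101-1, 1011-, 111-0, 1110-
[col 2] 0--00
Prime implicants: -0000, -0111, -1100, 0--00, 0-111, 00-11, 000-1, 0000-, 010-0, 1-101, 1-110, 101-1, 1011-, 111-0, 1110-
PI chart (minterm → PIs covering it):
  1 | 000-1,0000-
  3 | 00-11,000-1
  4 | 0--00  (sole → essential)
  8 | 0--00,010-0
  10 | 010-0  (sole → essential)
  12 | -1100,0--00
  15 | 0-111  (sole → essential)
  16 | -0000  (sole → essential)
  21 | 1-101,101-1
  22 | 1-110,1011-
  23 | -0111,101-1,1011-
  28 | -1100,111-0,1110-
  29 | 1-101,1110-
  30 | 1-110,111-0
Essential prime implicants: -0000, 0--00, 0-111, 010-0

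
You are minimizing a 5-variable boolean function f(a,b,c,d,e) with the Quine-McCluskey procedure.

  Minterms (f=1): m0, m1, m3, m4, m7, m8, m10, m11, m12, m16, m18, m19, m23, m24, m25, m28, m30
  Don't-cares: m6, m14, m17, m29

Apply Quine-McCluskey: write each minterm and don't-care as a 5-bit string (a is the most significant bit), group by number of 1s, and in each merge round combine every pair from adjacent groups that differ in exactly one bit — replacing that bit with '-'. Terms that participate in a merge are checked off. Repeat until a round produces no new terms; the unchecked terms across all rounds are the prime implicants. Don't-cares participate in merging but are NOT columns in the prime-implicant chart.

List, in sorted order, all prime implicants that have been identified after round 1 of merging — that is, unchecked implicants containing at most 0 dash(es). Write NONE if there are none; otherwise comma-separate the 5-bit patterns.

NONE

size-2^0 implicants → 00000(✓)  00001(✓)  00011(✓)  00100(✓)  00110(✓)  00111(✓)  01000(✓)  01010(✓)  01011(✓)  01100(✓)  01110(✓)  10000(✓)  10001(✓)  10010(✓)  10011(✓)  10111(✓)  11000(✓)  11001(✓)  11100(✓)  11101(✓)  11110(✓)
size-2^1 implicants → -0000(✓)  -0001(✓)  -0011(✓)  -0111(✓)  -1000(✓)  -1100(✓)  -1110(✓)  0-000(✓)  0-011  0-100(✓)  0-110(✓)  00-00(✓)  00-11(✓)  000-1(✓)  0000-(✓)  001-0(✓)  0011-  01-00(✓)  01-10(✓)  010-0(✓)  0101-  011-0(✓)  1-000(✓)  1-001(✓)  10-11(✓)  100-0(✓)  100-1(✓)  1000-(✓)  1001-(✓)  11-00(✓)  11-01(✓)  1100-(✓)  111-0(✓)  1110-(✓)
size-2^2 implicants → --000  -0-11  -00-1  -000-  -1-00  -11-0  0--00  0-1-0  01--0  1-00-  100--  11-0-
Unchecked terms (primes): --000, -0-11, -00-1, -000-, -1-00, -11-0, 0--00, 0-011, 0-1-0, 0011-, 01--0, 0101-, 1-00-, 100--, 11-0-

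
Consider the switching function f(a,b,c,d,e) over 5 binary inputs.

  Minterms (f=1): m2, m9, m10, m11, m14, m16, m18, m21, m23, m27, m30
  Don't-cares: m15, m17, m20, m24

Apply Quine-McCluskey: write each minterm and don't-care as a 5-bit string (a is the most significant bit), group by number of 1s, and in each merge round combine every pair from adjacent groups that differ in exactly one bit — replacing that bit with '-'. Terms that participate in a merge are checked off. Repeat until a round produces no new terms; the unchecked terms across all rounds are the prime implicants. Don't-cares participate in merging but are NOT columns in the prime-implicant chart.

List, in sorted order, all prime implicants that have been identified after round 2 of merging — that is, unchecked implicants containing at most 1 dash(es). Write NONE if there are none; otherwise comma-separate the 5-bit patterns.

-0010, -1011, -1110, 0-010, 010-1, 1-000, 100-0, 101-1

size-2^0 implicants → 00010(✓)  01001(✓)  01010(✓)  01011(✓)  01110(✓)  01111(✓)  10000(✓)  10001(✓)  10010(✓)  10100(✓)  10101(✓)  10111(✓)  11000(✓)  11011(✓)  11110(✓)
size-2^1 implicants → -0010  -1011  -1110  0-010  01-10(✓)  01-11(✓)  010-1  0101-(✓)  0111-(✓)  1-000  10-00(✓)  10-01(✓)  100-0  1000-(✓)  101-1  1010-(✓)
size-2^2 implicants → 01-1-  10-0-
Unchecked terms (primes): -0010, -1011, -1110, 0-010, 01-1-, 010-1, 1-000, 10-0-, 100-0, 101-1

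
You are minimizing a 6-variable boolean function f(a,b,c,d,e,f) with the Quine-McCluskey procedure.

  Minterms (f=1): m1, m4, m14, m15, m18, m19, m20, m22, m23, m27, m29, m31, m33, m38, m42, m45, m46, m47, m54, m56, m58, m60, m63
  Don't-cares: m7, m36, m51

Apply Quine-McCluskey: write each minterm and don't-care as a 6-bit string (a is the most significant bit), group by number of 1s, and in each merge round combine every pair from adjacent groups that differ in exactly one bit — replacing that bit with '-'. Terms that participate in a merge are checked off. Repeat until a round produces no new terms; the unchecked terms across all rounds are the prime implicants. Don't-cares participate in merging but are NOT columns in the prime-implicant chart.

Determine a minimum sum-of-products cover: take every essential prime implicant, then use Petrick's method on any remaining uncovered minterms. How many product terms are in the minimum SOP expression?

Round 0: 000001✓ 000100✓ 000111✓ 001110✓ 001111✓ 010010✓ 010011✓ 010100✓ 010110✓ 010111✓ 011011✓ 011101✓ 011111✓ 100001✓ 100100✓ 100110✓ 101010✓ 101101✓ 101110✓ 101111✓ 110011✓ 110110✓ 111000✓ 111010✓ 111100✓ 111111✓
Round 1: -00001 -00100 -01110✓ -01111✓ -10011 -10110 -11111✓ 0-0100 0-0111✓ 0-1111✓ 00-111✓ 00111-✓ 01-011✓ 01-111✓ 010-10✓ 010-11✓ 01001-✓ 0101-0 01011-✓ 011-11✓ 0111-1 1-0110 1-1010 1-1111✓ 10-110 1001-0 101-10 1011-1 10111-✓ 111-00 1110-0
Round 2: --1111 -0111- 0--111 01--11 010-1-
PIs = {--1111, -00001, -00100, -0111-, -10011, -10110, 0--111, 0-0100, 01--11, 010-1-, 0101-0, 0111-1, 1-0110, 1-1010, 10-110, 1001-0, 101-10, 1011-1, 111-00, 1110-0}
Coverage chart:
  m1: -00001 ←essential
  m4: -00100,0-0100
  m14: -0111- ←essential
  m15: --1111,-0111-,0--111
  m18: 010-1- ←essential
  m19: -10011,01--11,010-1-
  m20: 0-0100,0101-0
  m22: -10110,010-1-,0101-0
  m23: 0--111,01--11,010-1-
  m27: 01--11 ←essential
  m29: 0111-1 ←essential
  m31: --1111,0--111,01--11,0111-1
  m33: -00001 ←essential
  m38: 1-0110,10-110,1001-0
  m42: 1-1010,101-10
  m45: 1011-1 ←essential
  m46: -0111-,10-110,101-10
  m47: --1111,-0111-,1011-1
  m54: -10110,1-0110
  m56: 111-00,1110-0
  m58: 1-1010,1110-0
  m60: 111-00 ←essential
  m63: --1111 ←essential
Essential: --1111, -00001, -0111-, 01--11, 010-1-, 0111-1, 1011-1, 111-00
Petrick residual → 0-0100, 1-0110, 1-1010
Min cover (11 terms): cdef + b'c'd'e'f + b'cde + a'c'de'f' + a'bef + a'bc'e + a'bcdf + ac'def' + acd'ef' + ab'cdf + abce'f'

11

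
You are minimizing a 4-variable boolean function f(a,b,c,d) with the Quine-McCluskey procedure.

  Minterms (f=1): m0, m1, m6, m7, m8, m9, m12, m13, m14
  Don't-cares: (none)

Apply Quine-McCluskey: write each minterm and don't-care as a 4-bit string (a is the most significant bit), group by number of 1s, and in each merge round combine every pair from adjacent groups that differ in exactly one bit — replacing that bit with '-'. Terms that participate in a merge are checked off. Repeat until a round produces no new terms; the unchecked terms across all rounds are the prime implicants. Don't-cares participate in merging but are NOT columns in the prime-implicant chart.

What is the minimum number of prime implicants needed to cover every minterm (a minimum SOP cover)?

Round 0: 0000✓ 0001✓ 0110✓ 0111✓ 1000✓ 1001✓ 1100✓ 1101✓ 1110✓
Round 1: -000✓ -001✓ -110 000-✓ 011- 1-00✓ 1-01✓ 100-✓ 11-0 110-✓
Round 2: -00- 1-0-
PIs = {-00-, -110, 011-, 1-0-, 11-0}
Coverage chart:
  m0: -00- ←essential
  m1: -00- ←essential
  m6: -110,011-
  m7: 011- ←essential
  m8: -00-,1-0-
  m9: -00-,1-0-
  m12: 1-0-,11-0
  m13: 1-0- ←essential
  m14: -110,11-0
Essential: -00-, 011-, 1-0-
Petrick residual → -110
Min cover (4 terms): b'c' + bcd' + a'bc + ac'

4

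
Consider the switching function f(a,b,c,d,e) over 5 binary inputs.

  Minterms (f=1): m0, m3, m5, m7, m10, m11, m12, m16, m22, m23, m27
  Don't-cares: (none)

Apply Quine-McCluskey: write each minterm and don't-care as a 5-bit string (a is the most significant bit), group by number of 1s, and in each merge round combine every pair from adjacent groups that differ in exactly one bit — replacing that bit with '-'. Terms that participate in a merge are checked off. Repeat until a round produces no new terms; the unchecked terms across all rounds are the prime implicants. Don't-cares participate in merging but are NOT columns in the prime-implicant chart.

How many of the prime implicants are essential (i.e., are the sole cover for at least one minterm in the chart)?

Round 0: 00000✓ 00011✓ 00101✓ 00111✓ 01010✓ 01011✓ 01100 10000✓ 10110✓ 10111✓ 11011✓
Round 1: -0000 -0111 -1011 0-011 00-11 001-1 0101- 1011-
PIs = {-0000, -0111, -1011, 0-011, 00-11, 001-1, 0101-, 01100, 1011-}
Coverage chart:
  m0: -0000 ←essential
  m3: 0-011,00-11
  m5: 001-1 ←essential
  m7: -0111,00-11,001-1
  m10: 0101- ←essential
  m11: -1011,0-011,0101-
  m12: 01100 ←essential
  m16: -0000 ←essential
  m22: 1011- ←essential
  m23: -0111,1011-
  m27: -1011 ←essential
Essential: -0000, -1011, 001-1, 0101-, 01100, 1011-

6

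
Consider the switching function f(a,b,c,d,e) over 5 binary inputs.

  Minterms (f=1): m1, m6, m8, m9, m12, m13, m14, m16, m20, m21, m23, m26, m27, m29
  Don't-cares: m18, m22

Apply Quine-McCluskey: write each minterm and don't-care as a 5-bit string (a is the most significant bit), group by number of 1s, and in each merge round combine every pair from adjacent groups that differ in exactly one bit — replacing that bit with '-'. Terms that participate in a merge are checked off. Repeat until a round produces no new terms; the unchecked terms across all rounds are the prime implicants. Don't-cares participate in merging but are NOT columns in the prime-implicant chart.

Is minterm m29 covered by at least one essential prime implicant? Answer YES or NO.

NO

size-2^0 implicants → 00001(✓)  00110(✓)  01000(✓)  01001(✓)  01100(✓)  01101(✓)  01110(✓)  10000(✓)  10010(✓)  10100(✓)  10101(✓)  10110(✓)  10111(✓)  11010(✓)  11011(✓)  11101(✓)
size-2^1 implicants → -0110  -1101  0-001  0-110  01-00(✓)  01-01(✓)  0100-(✓)  011-0  0110-(✓)  1-010  1-101  10-00(✓)  10-10(✓)  100-0(✓)  101-0(✓)  101-1(✓)  1010-(✓)  1011-(✓)  1101-
size-2^2 implicants → 01-0-  10--0  101--
Unchecked terms (primes): -0110, -1101, 0-001, 0-110, 01-0-, 011-0, 1-010, 1-101, 10--0, 101--, 1101-
Minterm coverage:
  m1 ⊆ 0-001 [E]
  m6 ⊆ -0110,0-110
  m8 ⊆ 01-0- [E]
  m9 ⊆ 0-001,01-0-
  m12 ⊆ 01-0-,011-0
  m13 ⊆ -1101,01-0-
  m14 ⊆ 0-110,011-0
  m16 ⊆ 10--0 [E]
  m20 ⊆ 10--0,101--
  m21 ⊆ 1-101,101--
  m23 ⊆ 101-- [E]
  m26 ⊆ 1-010,1101-
  m27 ⊆ 1101- [E]
  m29 ⊆ -1101,1-101
E = {0-001, 01-0-, 10--0, 101--, 1101-}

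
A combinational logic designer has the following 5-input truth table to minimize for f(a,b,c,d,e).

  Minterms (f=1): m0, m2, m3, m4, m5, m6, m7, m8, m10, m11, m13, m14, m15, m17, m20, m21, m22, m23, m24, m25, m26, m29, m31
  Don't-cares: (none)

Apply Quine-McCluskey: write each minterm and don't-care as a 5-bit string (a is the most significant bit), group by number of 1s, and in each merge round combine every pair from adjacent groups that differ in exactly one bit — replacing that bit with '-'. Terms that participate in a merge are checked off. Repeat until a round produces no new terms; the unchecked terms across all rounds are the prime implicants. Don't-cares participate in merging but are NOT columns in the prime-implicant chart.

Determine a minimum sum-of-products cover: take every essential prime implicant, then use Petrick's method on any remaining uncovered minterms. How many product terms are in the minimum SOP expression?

6

Round 0: 00000✓ 00010✓ 00011✓ 00100✓ 00101✓ 00110✓ 00111✓ 01000✓ 01010✓ 01011✓ 01101✓ 01110✓ 01111✓ 10001✓ 10100✓ 10101✓ 10110✓ 10111✓ 11000✓ 11001✓ 11010✓ 11101✓ 11111✓
Round 1: -0100✓ -0101✓ -0110✓ -0111✓ -1000✓ -1010✓ -1101✓ -1111✓ 0-000✓ 0-010✓ 0-011✓ 0-101✓ 0-110✓ 0-111✓ 00-00✓ 00-10✓ 00-11✓ 000-0✓ 0001-✓ 001-0✓ 001-1✓ 0010-✓ 0011-✓ 01-10✓ 01-11✓ 010-0✓ 0101-✓ 011-1✓ 0111-✓ 1-001✓ 1-101✓ 1-111✓ 10-01✓ 101-0✓ 101-1✓ 1010-✓ 1011-✓ 11-01✓ 110-0✓ 1100- 111-1✓
Round 2: --101✓ --111✓ -01-0✓ -01-1✓ -010-✓ -011-✓ -10-0 -11-1✓ 0--10✓ 0--11✓ 0-0-0 0-01-✓ 0-1-1✓ 0-11-✓ 00--0 00-1-✓ 001--✓ 01-1-✓ 1--01 1-1-1✓ 101--✓
Round 3: --1-1 -01-- 0--1-
PIs = {--1-1, -01--, -10-0, 0--1-, 0-0-0, 00--0, 1--01, 1100-}
Coverage chart:
  m0: 0-0-0,00--0
  m2: 0--1-,0-0-0,00--0
  m3: 0--1- ←essential
  m4: -01--,00--0
  m5: --1-1,-01--
  m6: -01--,0--1-,00--0
  m7: --1-1,-01--,0--1-
  m8: -10-0,0-0-0
  m10: -10-0,0--1-,0-0-0
  m11: 0--1- ←essential
  m13: --1-1 ←essential
  m14: 0--1- ←essential
  m15: --1-1,0--1-
  m17: 1--01 ←essential
  m20: -01-- ←essential
  m21: --1-1,-01--,1--01
  m22: -01-- ←essential
  m23: --1-1,-01--
  m24: -10-0,1100-
  m25: 1--01,1100-
  m26: -10-0 ←essential
  m29: --1-1,1--01
  m31: --1-1 ←essential
Essential: --1-1, -01--, -10-0, 0--1-, 1--01
Petrick residual → 0-0-0
Min cover (6 terms): ce + b'c + bc'e' + a'd + a'c'e' + ad'e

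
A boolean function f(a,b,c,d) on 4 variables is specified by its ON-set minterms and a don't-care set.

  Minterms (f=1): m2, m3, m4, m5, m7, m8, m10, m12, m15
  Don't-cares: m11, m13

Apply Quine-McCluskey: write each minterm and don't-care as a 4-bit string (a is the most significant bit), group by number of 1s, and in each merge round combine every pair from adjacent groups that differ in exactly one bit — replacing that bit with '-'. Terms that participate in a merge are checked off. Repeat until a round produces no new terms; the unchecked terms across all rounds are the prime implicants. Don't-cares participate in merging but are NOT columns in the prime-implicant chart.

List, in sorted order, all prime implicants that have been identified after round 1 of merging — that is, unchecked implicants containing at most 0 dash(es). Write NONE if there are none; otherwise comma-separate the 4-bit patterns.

size-2^0 implicants → 0010(✓)  0011(✓)  0100(✓)  0101(✓)  0111(✓)  1000(✓)  1010(✓)  1011(✓)  1100(✓)  1101(✓)  1111(✓)
size-2^1 implicants → -010(✓)  -011(✓)  -100(✓)  -101(✓)  -111(✓)  0-11(✓)  001-(✓)  01-1(✓)  010-(✓)  1-00  1-11(✓)  10-0  101-(✓)  11-1(✓)  110-(✓)
size-2^2 implicants → --11  -01-  -1-1  -10-
Unchecked terms (primes): --11, -01-, -1-1, -10-, 1-00, 10-0

NONE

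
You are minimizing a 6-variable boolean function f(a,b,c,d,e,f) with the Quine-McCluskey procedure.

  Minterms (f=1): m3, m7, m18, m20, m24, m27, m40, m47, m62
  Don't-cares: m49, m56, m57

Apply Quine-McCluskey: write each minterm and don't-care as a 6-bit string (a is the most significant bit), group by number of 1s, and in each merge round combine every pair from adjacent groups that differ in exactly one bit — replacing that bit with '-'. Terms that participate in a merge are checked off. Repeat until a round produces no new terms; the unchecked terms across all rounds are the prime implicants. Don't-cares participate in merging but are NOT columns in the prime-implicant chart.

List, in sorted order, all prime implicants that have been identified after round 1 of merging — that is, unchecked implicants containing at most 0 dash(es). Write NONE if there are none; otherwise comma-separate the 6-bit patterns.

010010, 010100, 011011, 101111, 111110

Round 0: 000011✓ 000111✓ 010010 010100 011000✓ 011011 101000✓ 101111 110001✓ 111000✓ 111001✓ 111110
Round 1: -11000 000-11 1-1000 11-001 11100-
PIs = {-11000, 000-11, 010010, 010100, 011011, 1-1000, 101111, 11-001, 11100-, 111110}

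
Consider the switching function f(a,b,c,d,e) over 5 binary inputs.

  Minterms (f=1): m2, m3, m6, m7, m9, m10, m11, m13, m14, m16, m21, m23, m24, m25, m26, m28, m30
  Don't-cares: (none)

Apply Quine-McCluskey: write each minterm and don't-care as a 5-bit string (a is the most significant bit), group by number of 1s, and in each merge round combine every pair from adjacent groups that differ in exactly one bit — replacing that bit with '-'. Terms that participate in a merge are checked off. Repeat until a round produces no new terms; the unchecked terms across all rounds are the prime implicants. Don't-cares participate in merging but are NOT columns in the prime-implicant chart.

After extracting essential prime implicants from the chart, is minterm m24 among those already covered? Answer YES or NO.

YES

[col 0] 00010*, 00011*, 00110*, 00111*, 01001*, 01010*, 01011*, 01101*, 01110*, 10000*, 10101*, 10111*, 11000*, 11001*, 11010*, 11100*, 11110*
[col 1] -0111, -1001, -1010*, -1110*, 0-010*, 0-011*, 0-110*, 00-10*, 00-11*, 0001-*, 0011-*, 01-01, 01-10*, 010-1, 0101-*, 1-000, 101-1, 11-00*, 11-10*, 110-0*, 1100-, 111-0*
[col 2] -1-10, 0--10, 0-01-, 00-1-, 11--0
Prime implicants: -0111, -1-10, -1001, 0--10, 0-01-, 00-1-, 01-01, 010-1, 1-000, 101-1, 11--0, 1100-
PI chart (minterm → PIs covering it):
  2 | 0--10,0-01-,00-1-
  3 | 0-01-,00-1-
  6 | 0--10,00-1-
  7 | -0111,00-1-
  9 | -1001,01-01,010-1
  10 | -1-10,0--10,0-01-
  11 | 0-01-,010-1
  13 | 01-01  (sole → essential)
  14 | -1-10,0--10
  16 | 1-000  (sole → essential)
  21 | 101-1  (sole → essential)
  23 | -0111,101-1
  24 | 1-000,11--0,1100-
  25 | -1001,1100-
  26 | -1-10,11--0
  28 | 11--0  (sole → essential)
  30 | -1-10,11--0
Essential prime implicants: 01-01, 1-000, 101-1, 11--0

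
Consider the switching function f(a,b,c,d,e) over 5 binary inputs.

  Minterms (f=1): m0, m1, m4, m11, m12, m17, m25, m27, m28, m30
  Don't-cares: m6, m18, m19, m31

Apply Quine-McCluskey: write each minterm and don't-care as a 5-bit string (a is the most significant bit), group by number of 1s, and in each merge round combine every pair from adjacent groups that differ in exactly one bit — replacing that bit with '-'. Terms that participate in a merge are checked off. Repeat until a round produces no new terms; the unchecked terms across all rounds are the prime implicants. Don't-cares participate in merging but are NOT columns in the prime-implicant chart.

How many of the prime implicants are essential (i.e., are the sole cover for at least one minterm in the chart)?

Round 0: 00000✓ 00001✓ 00100✓ 00110✓ 01011✓ 01100✓ 10001✓ 10010✓ 10011✓ 11001✓ 11011✓ 11100✓ 11110✓ 11111✓
Round 1: -0001 -1011 -1100 0-100 00-00 0000- 001-0 1-001✓ 1-011✓ 100-1✓ 1001- 11-11 110-1✓ 111-0 1111-
Round 2: 1-0-1
PIs = {-0001, -1011, -1100, 0-100, 00-00, 0000-, 001-0, 1-0-1, 1001-, 11-11, 111-0, 1111-}
Coverage chart:
  m0: 00-00,0000-
  m1: -0001,0000-
  m4: 0-100,00-00,001-0
  m11: -1011 ←essential
  m12: -1100,0-100
  m17: -0001,1-0-1
  m25: 1-0-1 ←essential
  m27: -1011,1-0-1,11-11
  m28: -1100,111-0
  m30: 111-0,1111-
Essential: -1011, 1-0-1

2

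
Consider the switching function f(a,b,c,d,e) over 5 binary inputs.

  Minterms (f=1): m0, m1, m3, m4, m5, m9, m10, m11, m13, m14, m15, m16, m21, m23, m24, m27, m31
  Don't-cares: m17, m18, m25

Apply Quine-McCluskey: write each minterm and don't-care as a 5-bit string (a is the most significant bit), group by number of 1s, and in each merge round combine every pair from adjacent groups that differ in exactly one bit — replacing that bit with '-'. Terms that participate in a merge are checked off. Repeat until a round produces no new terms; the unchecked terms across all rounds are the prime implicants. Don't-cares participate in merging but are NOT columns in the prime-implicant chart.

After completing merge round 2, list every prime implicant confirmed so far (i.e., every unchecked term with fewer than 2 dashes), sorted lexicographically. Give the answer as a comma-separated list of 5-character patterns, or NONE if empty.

Round 0: 00000✓ 00001✓ 00011✓ 00100✓ 00101✓ 01001✓ 01010✓ 01011✓ 01101✓ 01110✓ 01111✓ 10000✓ 10001✓ 10010✓ 10101✓ 10111✓ 11000✓ 11001✓ 11011✓ 11111✓
Round 1: -0000✓ -0001✓ -0101✓ -1001✓ -1011✓ -1111✓ 0-001✓ 0-011✓ 0-101✓ 00-00✓ 00-01✓ 000-1✓ 0000-✓ 0010-✓ 01-01✓ 01-10✓ 01-11✓ 010-1✓ 0101-✓ 011-1✓ 0111-✓ 1-000✓ 1-001✓ 1-111 10-01✓ 100-0 1000-✓ 101-1 11-11✓ 110-1✓ 1100-✓
Round 2: --001 -0-01 -000- -1-11 -10-1 0--01 0-0-1 00-0- 01--1 01-1- 1-00-
PIs = {--001, -0-01, -000-, -1-11, -10-1, 0--01, 0-0-1, 00-0-, 01--1, 01-1-, 1-00-, 1-111, 100-0, 101-1}

1-111, 100-0, 101-1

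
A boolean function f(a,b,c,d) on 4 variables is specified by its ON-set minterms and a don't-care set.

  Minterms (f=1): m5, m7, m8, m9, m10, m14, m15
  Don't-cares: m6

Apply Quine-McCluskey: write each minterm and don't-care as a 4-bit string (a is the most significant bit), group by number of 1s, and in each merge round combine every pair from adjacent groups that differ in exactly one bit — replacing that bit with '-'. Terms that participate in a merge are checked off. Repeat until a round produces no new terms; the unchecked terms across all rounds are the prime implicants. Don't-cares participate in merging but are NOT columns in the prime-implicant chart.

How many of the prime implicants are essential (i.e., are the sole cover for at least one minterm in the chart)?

3

Round 0: 0101✓ 0110✓ 0111✓ 1000✓ 1001✓ 1010✓ 1110✓ 1111✓
Round 1: -110✓ -111✓ 01-1 011-✓ 1-10 10-0 100- 111-✓
Round 2: -11-
PIs = {-11-, 01-1, 1-10, 10-0, 100-}
Coverage chart:
  m5: 01-1 ←essential
  m7: -11-,01-1
  m8: 10-0,100-
  m9: 100- ←essential
  m10: 1-10,10-0
  m14: -11-,1-10
  m15: -11- ←essential
Essential: -11-, 01-1, 100-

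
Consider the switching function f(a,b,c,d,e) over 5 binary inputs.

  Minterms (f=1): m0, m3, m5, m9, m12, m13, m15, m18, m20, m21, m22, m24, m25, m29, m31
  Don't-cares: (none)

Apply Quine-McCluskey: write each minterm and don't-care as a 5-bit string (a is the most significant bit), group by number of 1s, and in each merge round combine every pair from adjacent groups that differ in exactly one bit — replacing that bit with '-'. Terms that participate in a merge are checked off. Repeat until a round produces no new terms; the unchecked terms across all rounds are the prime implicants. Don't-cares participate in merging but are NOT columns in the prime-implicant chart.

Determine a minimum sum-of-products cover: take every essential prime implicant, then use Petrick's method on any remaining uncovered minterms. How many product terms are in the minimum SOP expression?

9

size-2^0 implicants → 00000  00011  00101(✓)  01001(✓)  01100(✓)  01101(✓)  01111(✓)  10010(✓)  10100(✓)  10101(✓)  10110(✓)  11000(✓)  11001(✓)  11101(✓)  11111(✓)
size-2^1 implicants → -0101(✓)  -1001(✓)  -1101(✓)  -1111(✓)  0-101(✓)  01-01(✓)  011-1(✓)  0110-  1-101(✓)  10-10  101-0  1010-  11-01(✓)  1100-  111-1(✓)
size-2^2 implicants → --101  -1-01  -11-1
Unchecked terms (primes): --101, -1-01, -11-1, 00000, 00011, 0110-, 10-10, 101-0, 1010-, 1100-
Minterm coverage:
  m0 ⊆ 00000 [E]
  m3 ⊆ 00011 [E]
  m5 ⊆ --101 [E]
  m9 ⊆ -1-01 [E]
  m12 ⊆ 0110- [E]
  m13 ⊆ --101,-1-01,-11-1,0110-
  m15 ⊆ -11-1 [E]
  m18 ⊆ 10-10 [E]
  m20 ⊆ 101-0,1010-
  m21 ⊆ --101,1010-
  m22 ⊆ 10-10,101-0
  m24 ⊆ 1100- [E]
  m25 ⊆ -1-01,1100-
  m29 ⊆ --101,-1-01,-11-1
  m31 ⊆ -11-1 [E]
E = {--101, -1-01, -11-1, 00000, 00011, 0110-, 10-10, 1100-}
Petrick residual → 101-0
Cover = cd'e + bd'e + bce + a'b'c'd'e' + a'b'c'de + a'bcd' + ab'de' + ab'ce' + abc'd'  |cover|=9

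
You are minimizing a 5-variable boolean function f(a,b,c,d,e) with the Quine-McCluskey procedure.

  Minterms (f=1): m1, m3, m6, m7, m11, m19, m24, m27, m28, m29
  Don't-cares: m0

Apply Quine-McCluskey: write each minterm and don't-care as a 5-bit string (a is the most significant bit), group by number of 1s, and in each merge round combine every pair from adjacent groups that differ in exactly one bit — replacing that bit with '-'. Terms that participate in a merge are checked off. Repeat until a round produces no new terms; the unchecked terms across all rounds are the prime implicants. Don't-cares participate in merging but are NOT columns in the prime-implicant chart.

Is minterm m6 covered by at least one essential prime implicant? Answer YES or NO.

[col 0] 00000*, 00001*, 00011*, 00110*, 00111*, 01011*, 10011*, 11000*, 11011*, 11100*, 11101*
[col 1] -0011*, -1011*, 0-011*, 00-11, 000-1, 0000-, 0011-, 1-011*, 11-00, 1110-
[col 2] --011
Prime implicants: --011, 00-11, 000-1, 0000-, 0011-, 11-00, 1110-
PI chart (minterm → PIs covering it):
  1 | 000-1,0000-
  3 | --011,00-11,000-1
  6 | 0011-  (sole → essential)
  7 | 00-11,0011-
  11 | --011  (sole → essential)
  19 | --011  (sole → essential)
  24 | 11-00  (sole → essential)
  27 | --011  (sole → essential)
  28 | 11-00,1110-
  29 | 1110-  (sole → essential)
Essential prime implicants: --011, 0011-, 11-00, 1110-

YES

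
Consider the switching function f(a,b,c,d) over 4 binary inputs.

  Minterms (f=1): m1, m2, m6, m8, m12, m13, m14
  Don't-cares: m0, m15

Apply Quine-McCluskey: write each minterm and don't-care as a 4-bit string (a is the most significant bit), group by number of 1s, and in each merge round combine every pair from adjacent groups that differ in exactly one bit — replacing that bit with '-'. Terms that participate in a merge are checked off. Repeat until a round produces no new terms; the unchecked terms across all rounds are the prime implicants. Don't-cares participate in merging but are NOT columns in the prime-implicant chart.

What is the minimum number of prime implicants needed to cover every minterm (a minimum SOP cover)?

size-2^0 implicants → 0000(✓)  0001(✓)  0010(✓)  0110(✓)  1000(✓)  1100(✓)  1101(✓)  1110(✓)  1111(✓)
size-2^1 implicants → -000  -110  0-10  00-0  000-  1-00  11-0(✓)  11-1(✓)  110-(✓)  111-(✓)
size-2^2 implicants → 11--
Unchecked terms (primes): -000, -110, 0-10, 00-0, 000-, 1-00, 11--
Minterm coverage:
  m1 ⊆ 000- [E]
  m2 ⊆ 0-10,00-0
  m6 ⊆ -110,0-10
  m8 ⊆ -000,1-00
  m12 ⊆ 1-00,11--
  m13 ⊆ 11-- [E]
  m14 ⊆ -110,11--
E = {000-, 11--}
Petrick residual → -000, 0-10
Cover = b'c'd' + a'cd' + a'b'c' + ab  |cover|=4

4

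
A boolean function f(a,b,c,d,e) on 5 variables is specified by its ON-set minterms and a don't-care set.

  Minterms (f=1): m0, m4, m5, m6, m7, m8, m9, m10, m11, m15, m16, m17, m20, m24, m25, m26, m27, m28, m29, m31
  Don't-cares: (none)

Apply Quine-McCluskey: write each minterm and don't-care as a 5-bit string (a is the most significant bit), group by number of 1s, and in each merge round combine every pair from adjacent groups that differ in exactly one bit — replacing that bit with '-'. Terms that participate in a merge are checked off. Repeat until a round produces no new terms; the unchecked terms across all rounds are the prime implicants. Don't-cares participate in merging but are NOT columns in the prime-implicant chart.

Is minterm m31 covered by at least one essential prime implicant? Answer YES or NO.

NO

Round 0: 00000✓ 00100✓ 00101✓ 00110✓ 00111✓ 01000✓ 01001✓ 01010✓ 01011✓ 01111✓ 10000✓ 10001✓ 10100✓ 11000✓ 11001✓ 11010✓ 11011✓ 11100✓ 11101✓ 11111✓
Round 1: -0000✓ -0100✓ -1000✓ -1001✓ -1010✓ -1011✓ -1111✓ 0-000✓ 0-111 00-00✓ 001-0✓ 001-1✓ 0010-✓ 0011-✓ 01-11✓ 010-0✓ 010-1✓ 0100-✓ 0101-✓ 1-000✓ 1-001✓ 1-100✓ 10-00✓ 1000-✓ 11-00✓ 11-01✓ 11-11✓ 110-0✓ 110-1✓ 1100-✓ 1101-✓ 111-1✓ 1110-✓
Round 2: --000 -0-00 -1-11 -10-0✓ -10-1✓ -100-✓ -101-✓ 001-- 010--✓ 1--00 1-00- 11--1 11-0- 110--✓
Round 3: -10--
PIs = {--000, -0-00, -1-11, -10--, 0-111, 001--, 1--00, 1-00-, 11--1, 11-0-}
Coverage chart:
  m0: --000,-0-00
  m4: -0-00,001--
  m5: 001-- ←essential
  m6: 001-- ←essential
  m7: 0-111,001--
  m8: --000,-10--
  m9: -10-- ←essential
  m10: -10-- ←essential
  m11: -1-11,-10--
  m15: -1-11,0-111
  m16: --000,-0-00,1--00,1-00-
  m17: 1-00- ←essential
  m20: -0-00,1--00
  m24: --000,-10--,1--00,1-00-,11-0-
  m25: -10--,1-00-,11--1,11-0-
  m26: -10-- ←essential
  m27: -1-11,-10--,11--1
  m28: 1--00,11-0-
  m29: 11--1,11-0-
  m31: -1-11,11--1
Essential: -10--, 001--, 1-00-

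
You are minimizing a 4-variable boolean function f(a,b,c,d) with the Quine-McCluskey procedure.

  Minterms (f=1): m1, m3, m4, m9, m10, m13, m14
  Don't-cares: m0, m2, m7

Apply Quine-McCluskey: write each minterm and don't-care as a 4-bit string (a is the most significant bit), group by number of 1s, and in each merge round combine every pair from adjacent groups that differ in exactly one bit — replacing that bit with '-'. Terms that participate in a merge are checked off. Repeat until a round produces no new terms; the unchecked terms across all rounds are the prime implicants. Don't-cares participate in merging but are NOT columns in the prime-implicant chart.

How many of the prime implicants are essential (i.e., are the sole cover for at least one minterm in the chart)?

size-2^0 implicants → 0000(✓)  0001(✓)  0010(✓)  0011(✓)  0100(✓)  0111(✓)  1001(✓)  1010(✓)  1101(✓)  1110(✓)
size-2^1 implicants → -001  -010  0-00  0-11  00-0(✓)  00-1(✓)  000-(✓)  001-(✓)  1-01  1-10
size-2^2 implicants → 00--
Unchecked terms (primes): -001, -010, 0-00, 0-11, 00--, 1-01, 1-10
Minterm coverage:
  m1 ⊆ -001,00--
  m3 ⊆ 0-11,00--
  m4 ⊆ 0-00 [E]
  m9 ⊆ -001,1-01
  m10 ⊆ -010,1-10
  m13 ⊆ 1-01 [E]
  m14 ⊆ 1-10 [E]
E = {0-00, 1-01, 1-10}

3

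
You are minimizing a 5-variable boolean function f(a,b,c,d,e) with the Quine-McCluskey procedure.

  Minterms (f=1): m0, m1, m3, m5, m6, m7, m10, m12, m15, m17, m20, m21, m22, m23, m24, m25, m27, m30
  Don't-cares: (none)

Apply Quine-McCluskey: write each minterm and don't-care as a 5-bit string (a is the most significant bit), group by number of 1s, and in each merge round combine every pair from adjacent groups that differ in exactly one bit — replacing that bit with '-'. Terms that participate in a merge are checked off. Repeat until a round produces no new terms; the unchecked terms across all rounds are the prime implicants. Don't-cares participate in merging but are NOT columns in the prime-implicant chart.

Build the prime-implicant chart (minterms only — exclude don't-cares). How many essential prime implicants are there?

10

size-2^0 implicants → 00000(✓)  00001(✓)  00011(✓)  00101(✓)  00110(✓)  00111(✓)  01010  01100  01111(✓)  10001(✓)  10100(✓)  10101(✓)  10110(✓)  10111(✓)  11000(✓)  11001(✓)  11011(✓)  11110(✓)
size-2^1 implicants → -0001(✓)  -0101(✓)  -0110(✓)  -0111(✓)  0-111  00-01(✓)  00-11(✓)  000-1(✓)  0000-  001-1(✓)  0011-(✓)  1-001  1-110  10-01(✓)  101-0(✓)  101-1(✓)  1010-(✓)  1011-(✓)  110-1  1100-
size-2^2 implicants → -0-01  -01-1  -011-  00--1  101--
Unchecked terms (primes): -0-01, -01-1, -011-, 0-111, 00--1, 0000-, 01010, 01100, 1-001, 1-110, 101--, 110-1, 1100-
Minterm coverage:
  m0 ⊆ 0000- [E]
  m1 ⊆ -0-01,00--1,0000-
  m3 ⊆ 00--1 [E]
  m5 ⊆ -0-01,-01-1,00--1
  m6 ⊆ -011- [E]
  m7 ⊆ -01-1,-011-,0-111,00--1
  m10 ⊆ 01010 [E]
  m12 ⊆ 01100 [E]
  m15 ⊆ 0-111 [E]
  m17 ⊆ -0-01,1-001
  m20 ⊆ 101-- [E]
  m21 ⊆ -0-01,-01-1,101--
  m22 ⊆ -011-,1-110,101--
  m23 ⊆ -01-1,-011-,101--
  m24 ⊆ 1100- [E]
  m25 ⊆ 1-001,110-1,1100-
  m27 ⊆ 110-1 [E]
  m30 ⊆ 1-110 [E]
E = {-011-, 0-111, 00--1, 0000-, 01010, 01100, 1-110, 101--, 110-1, 1100-}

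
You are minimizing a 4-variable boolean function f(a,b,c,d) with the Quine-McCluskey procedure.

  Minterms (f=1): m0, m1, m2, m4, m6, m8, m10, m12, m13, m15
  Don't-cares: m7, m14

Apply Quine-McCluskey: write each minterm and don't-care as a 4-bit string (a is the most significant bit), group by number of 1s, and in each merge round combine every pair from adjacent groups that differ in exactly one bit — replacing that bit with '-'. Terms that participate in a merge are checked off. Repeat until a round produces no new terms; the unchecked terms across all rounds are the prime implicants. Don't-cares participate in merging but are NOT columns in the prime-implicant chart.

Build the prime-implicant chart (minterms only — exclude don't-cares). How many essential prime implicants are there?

Round 0: 0000✓ 0001✓ 0010✓ 0100✓ 0110✓ 0111✓ 1000✓ 1010✓ 1100✓ 1101✓ 1110✓ 1111✓
Round 1: -000✓ -010✓ -100✓ -110✓ -111✓ 0-00✓ 0-10✓ 00-0✓ 000- 01-0✓ 011-✓ 1-00✓ 1-10✓ 10-0✓ 11-0✓ 11-1✓ 110-✓ 111-✓
Round 2: --00✓ --10✓ -0-0✓ -1-0✓ -11- 0--0✓ 1--0✓ 11--
Round 3: ---0
PIs = {---0, -11-, 000-, 11--}
Coverage chart:
  m0: ---0,000-
  m1: 000- ←essential
  m2: ---0 ←essential
  m4: ---0 ←essential
  m6: ---0,-11-
  m8: ---0 ←essential
  m10: ---0 ←essential
  m12: ---0,11--
  m13: 11-- ←essential
  m15: -11-,11--
Essential: ---0, 000-, 11--

3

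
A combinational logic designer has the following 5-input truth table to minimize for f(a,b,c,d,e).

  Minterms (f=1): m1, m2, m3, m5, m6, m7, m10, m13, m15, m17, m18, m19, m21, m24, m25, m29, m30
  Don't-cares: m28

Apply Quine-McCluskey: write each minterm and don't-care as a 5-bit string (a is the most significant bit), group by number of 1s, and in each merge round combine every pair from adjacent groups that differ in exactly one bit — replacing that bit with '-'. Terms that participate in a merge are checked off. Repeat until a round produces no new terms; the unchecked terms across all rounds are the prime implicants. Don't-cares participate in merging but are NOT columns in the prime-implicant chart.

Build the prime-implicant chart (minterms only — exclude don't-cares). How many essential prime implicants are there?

6

size-2^0 implicants → 00001(✓)  00010(✓)  00011(✓)  00101(✓)  00110(✓)  00111(✓)  01010(✓)  01101(✓)  01111(✓)  10001(✓)  10010(✓)  10011(✓)  10101(✓)  11000(✓)  11001(✓)  11100(✓)  11101(✓)  11110(✓)
size-2^1 implicants → -0001(✓)  -0010(✓)  -0011(✓)  -0101(✓)  -1101(✓)  0-010  0-101(✓)  0-111(✓)  00-01(✓)  00-10(✓)  00-11(✓)  000-1(✓)  0001-(✓)  001-1(✓)  0011-(✓)  011-1(✓)  1-001(✓)  1-101(✓)  10-01(✓)  100-1(✓)  1001-(✓)  11-00(✓)  11-01(✓)  1100-(✓)  111-0  1110-(✓)
size-2^2 implicants → --101  -0-01  -00-1  -001-  0-1-1  00--1  00-1-  1--01  11-0-
Unchecked terms (primes): --101, -0-01, -00-1, -001-, 0-010, 0-1-1, 00--1, 00-1-, 1--01, 11-0-, 111-0
Minterm coverage:
  m1 ⊆ -0-01,-00-1,00--1
  m2 ⊆ -001-,0-010,00-1-
  m3 ⊆ -00-1,-001-,00--1,00-1-
  m5 ⊆ --101,-0-01,0-1-1,00--1
  m6 ⊆ 00-1- [E]
  m7 ⊆ 0-1-1,00--1,00-1-
  m10 ⊆ 0-010 [E]
  m13 ⊆ --101,0-1-1
  m15 ⊆ 0-1-1 [E]
  m17 ⊆ -0-01,-00-1,1--01
  m18 ⊆ -001- [E]
  m19 ⊆ -00-1,-001-
  m21 ⊆ --101,-0-01,1--01
  m24 ⊆ 11-0- [E]
  m25 ⊆ 1--01,11-0-
  m29 ⊆ --101,1--01,11-0-
  m30 ⊆ 111-0 [E]
E = {-001-, 0-010, 0-1-1, 00-1-, 11-0-, 111-0}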